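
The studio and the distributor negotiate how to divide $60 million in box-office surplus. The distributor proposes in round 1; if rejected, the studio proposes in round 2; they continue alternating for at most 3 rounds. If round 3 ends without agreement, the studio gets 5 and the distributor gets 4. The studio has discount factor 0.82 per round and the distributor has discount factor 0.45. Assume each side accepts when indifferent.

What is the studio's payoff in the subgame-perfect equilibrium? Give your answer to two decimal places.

Work backward from the last round.
Round 3 (the distributor proposes): the studio gets 5 if talks fail, so the distributor offers 5 and keeps 55.
Round 2 (the studio proposes): the distributor can get 55 next round, worth 0.45 × 55 = 24.75 now. The studio offers 24.75 and keeps 60 − 24.75 = 35.25.
Round 1 (the distributor proposes): the studio can get 35.25 next round, worth 0.82 × 35.25 = 28.905 now, so the distributor offers 28.905, keeping 31.095.

28.91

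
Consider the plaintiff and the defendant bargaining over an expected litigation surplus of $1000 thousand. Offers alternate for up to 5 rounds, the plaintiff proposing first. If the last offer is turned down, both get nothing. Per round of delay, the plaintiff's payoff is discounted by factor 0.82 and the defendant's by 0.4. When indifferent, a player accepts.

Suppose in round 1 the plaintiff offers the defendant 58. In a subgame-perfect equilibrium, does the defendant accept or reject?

Work out the defendant's continuation value if the offer is rejected.
Round 5 (the plaintiff proposes): rejection yields 0 for the defendant; the plaintiff offers 0 and keeps 1000.
Round 4 (the defendant proposes): the plaintiff can get 1000 next round, worth 0.82 × 1000 = 820 now. The defendant offers 820 and keeps 1000 − 820 = 180.
Round 3 (the plaintiff proposes): the defendant can get 180 next round, worth 0.4 × 180 = 72 now, so the plaintiff offers 72, keeping 928.
Round 2 (the defendant proposes): the plaintiff can get 928 next round, worth 0.82 × 928 = 760.96 now; the defendant offers that and keeps 239.04.
So by rejecting in round 1, the defendant gets 239.04 next round, worth 0.4 × 239.04 = 95.616 now.
Offer 58 < 95.616, so the defendant rejects.

Reject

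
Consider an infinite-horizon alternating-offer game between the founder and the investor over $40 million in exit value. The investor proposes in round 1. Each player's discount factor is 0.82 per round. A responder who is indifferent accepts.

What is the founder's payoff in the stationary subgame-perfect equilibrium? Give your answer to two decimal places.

18.02

When the investor proposes, the founder accepts any offer worth at least 0.82 times what the founder would get by proposing next round; and vice versa.
This gives x = 40 − 0.82y and y = 40 − 0.82x, where x and y are each side's share when it proposes.
Hence (1 − 0.82·0.82)x = 40(1 − 0.82), i.e. 0.3276·x = 7.2.
x ≈ 21.9780; the founder's share is 40 − x ≈ 18.0220.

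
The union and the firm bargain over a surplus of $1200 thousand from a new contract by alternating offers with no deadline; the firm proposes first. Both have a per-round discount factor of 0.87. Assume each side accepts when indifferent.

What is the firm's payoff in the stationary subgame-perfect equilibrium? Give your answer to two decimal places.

641.71

In a stationary SPE each proposer offers the other exactly their discounted continuation value.
If the firm keeps x when proposing and the union keeps y when proposing, then x = 1200 − 0.87y and y = 1200 − 0.87x.
Solving: x = 1200(1 − 0.87) / (1 − 0.87·0.87) = 156 / 0.2431 ≈ 641.7112.
The union gets 1200 − 641.7112 ≈ 558.2888.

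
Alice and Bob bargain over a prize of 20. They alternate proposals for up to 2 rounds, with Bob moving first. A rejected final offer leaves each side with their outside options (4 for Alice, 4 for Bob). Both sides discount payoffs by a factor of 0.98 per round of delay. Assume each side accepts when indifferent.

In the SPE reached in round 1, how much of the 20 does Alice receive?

Round 2 (Alice proposes): Bob gets 4 if talks fail, so Alice offers 4 and keeps 16.
Round 1 (Bob proposes): Alice can get 16 next round, worth 0.98 × 16 = 15.68 now. Bob offers 15.68 and keeps 20 − 15.68 = 4.32.

15.68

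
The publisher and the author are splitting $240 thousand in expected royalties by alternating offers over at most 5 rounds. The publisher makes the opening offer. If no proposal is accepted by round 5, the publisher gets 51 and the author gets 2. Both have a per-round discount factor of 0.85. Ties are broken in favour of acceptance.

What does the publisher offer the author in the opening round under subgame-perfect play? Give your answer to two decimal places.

53.75

Solve by backward induction from round 5.
Round 5 (the publisher proposes): the author gets 2 if talks fail, so the publisher offers 2 and keeps 238.
Round 4 (the author proposes): the publisher can get 238 next round, worth 0.85 × 238 = 202.3 now. The author offers 202.3 and keeps 240 − 202.3 = 37.7.
Round 3 (the publisher proposes): the author can get 37.7 next round, worth 0.85 × 37.7 = 32.045 now; the publisher offers that and keeps 207.955.
Round 2 (the author proposes): the publisher can get 207.955 next round, worth 0.85 × 207.955 = 176.76175 now. The author offers 176.76175 and keeps 240 − 176.76175 = 63.23825.
Round 1 (the publisher proposes): the author can get 63.23825 next round, worth 0.85 × 63.23825 = 53.7525125 now, so the publisher offers 53.7525125, keeping 186.2474875.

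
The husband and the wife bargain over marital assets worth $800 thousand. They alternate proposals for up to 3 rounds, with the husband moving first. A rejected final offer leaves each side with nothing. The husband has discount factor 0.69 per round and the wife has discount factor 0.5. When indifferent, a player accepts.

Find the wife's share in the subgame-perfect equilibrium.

By backward induction:
Round 3 (the husband proposes): rejection yields 0 for the wife; the husband offers 0 and keeps 800.
Round 2 (the wife proposes): the husband can get 800 next round, worth 0.69 × 800 = 552 now, so the wife offers 552, keeping 248.
Round 1 (the husband proposes): the wife can get 248 next round, worth 0.5 × 248 = 124 now; the husband offers that and keeps 676.

124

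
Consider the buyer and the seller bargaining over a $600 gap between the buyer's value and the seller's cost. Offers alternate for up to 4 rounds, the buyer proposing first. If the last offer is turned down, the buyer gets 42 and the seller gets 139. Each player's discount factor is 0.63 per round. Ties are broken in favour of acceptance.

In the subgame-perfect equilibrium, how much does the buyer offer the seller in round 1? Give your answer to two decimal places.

Round 4 (the seller proposes): the buyer gets 42 if talks fail, so the seller offers 42 and keeps 558.
Round 3 (the buyer proposes): the seller can get 558 next round, worth 0.63 × 558 = 351.54 now; the buyer offers that and keeps 248.46.
Round 2 (the seller proposes): the buyer can get 248.46 next round, worth 0.63 × 248.46 = 156.5298 now, so the seller offers 156.5298, keeping 443.4702.
Round 1 (the buyer proposes): the seller can get 443.4702 next round, worth 0.63 × 443.4702 = 279.386226 now; the buyer offers that and keeps 320.613774.

279.39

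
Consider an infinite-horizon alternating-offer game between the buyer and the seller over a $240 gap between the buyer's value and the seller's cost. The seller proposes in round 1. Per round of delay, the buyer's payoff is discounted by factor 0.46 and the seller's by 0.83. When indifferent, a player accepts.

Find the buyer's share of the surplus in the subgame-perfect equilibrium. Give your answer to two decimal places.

When the seller proposes, the buyer accepts any offer worth at least 0.46 times what the buyer would get by proposing next round; and vice versa.
This gives x = 240 − 0.46y and y = 240 − 0.83x, where x and y are each side's share when it proposes.
Hence (1 − 0.46·0.83)x = 240(1 − 0.46), i.e. 0.6182·x = 129.6.
x ≈ 209.6409; the buyer's share is 240 − x ≈ 30.3591.

30.36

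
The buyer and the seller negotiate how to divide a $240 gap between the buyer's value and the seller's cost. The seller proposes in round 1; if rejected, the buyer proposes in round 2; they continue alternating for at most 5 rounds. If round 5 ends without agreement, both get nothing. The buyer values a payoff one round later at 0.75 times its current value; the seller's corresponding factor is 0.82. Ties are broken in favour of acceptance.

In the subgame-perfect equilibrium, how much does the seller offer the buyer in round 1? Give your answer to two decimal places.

52.33

Round 5 (the seller proposes): rejection yields 0 for the buyer; the seller offers 0 and keeps 240.
Round 4 (the buyer proposes): the seller can get 240 next round, worth 0.82 × 240 = 196.8 now; the buyer offers that and keeps 43.2.
Round 3 (the seller proposes): the buyer can get 43.2 next round, worth 0.75 × 43.2 = 32.4 now. The seller offers 32.4 and keeps 240 − 32.4 = 207.6.
Round 2 (the buyer proposes): the seller can get 207.6 next round, worth 0.82 × 207.6 = 170.232 now; the buyer offers that and keeps 69.768.
Round 1 (the seller proposes): the buyer can get 69.768 next round, worth 0.75 × 69.768 = 52.326 now; the seller offers that and keeps 187.674.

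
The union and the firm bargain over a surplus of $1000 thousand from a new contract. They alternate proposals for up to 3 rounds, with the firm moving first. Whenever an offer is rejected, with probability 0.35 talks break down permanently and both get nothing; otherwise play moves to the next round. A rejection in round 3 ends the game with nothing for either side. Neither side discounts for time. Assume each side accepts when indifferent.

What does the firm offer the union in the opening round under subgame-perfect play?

227.5

Round 3 (the firm proposes): the union will accept anything ≥ 0, so the firm offers 0 and keeps 1000.
Round 2 (the union proposes): rejecting gives the firm an expected 0.65 × 1000 = 650; the union offers that and keeps 350.
Round 1 (the firm proposes): rejecting gives the union an expected 0.65 × 350 = 227.5, so the firm offers 227.5, keeping 772.5.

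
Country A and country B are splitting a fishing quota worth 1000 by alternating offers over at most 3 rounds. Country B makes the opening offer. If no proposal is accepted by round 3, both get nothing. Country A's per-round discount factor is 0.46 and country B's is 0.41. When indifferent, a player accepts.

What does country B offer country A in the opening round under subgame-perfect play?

271.4

Round 3 (country B proposes): rejection yields 0 for country A; country B offers 0 and keeps 1000.
Round 2 (country A proposes): country B can get 1000 next round, worth 0.41 × 1000 = 410 now, so country A offers 410, keeping 590.
Round 1 (country B proposes): country A can get 590 next round, worth 0.46 × 590 = 271.4 now; country B offers that and keeps 728.6.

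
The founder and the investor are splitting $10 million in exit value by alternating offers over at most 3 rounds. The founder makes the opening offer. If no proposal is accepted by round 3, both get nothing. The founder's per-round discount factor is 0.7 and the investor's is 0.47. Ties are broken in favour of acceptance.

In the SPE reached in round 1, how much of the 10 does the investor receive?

Round 3 (the founder proposes): the investor will accept anything ≥ 0, so the founder offers 0 and keeps 10.
Round 2 (the investor proposes): the founder can get 10 next round, worth 0.7 × 10 = 7 now; the investor offers that and keeps 3.
Round 1 (the founder proposes): the investor can get 3 next round, worth 0.47 × 3 = 1.41 now, so the founder offers 1.41, keeping 8.59.

1.41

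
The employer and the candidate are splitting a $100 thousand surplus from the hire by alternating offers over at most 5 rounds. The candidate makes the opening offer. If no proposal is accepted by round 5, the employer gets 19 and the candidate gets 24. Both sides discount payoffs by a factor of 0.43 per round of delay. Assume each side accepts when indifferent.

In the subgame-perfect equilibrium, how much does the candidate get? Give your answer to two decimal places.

Work backward from the last round.
Round 5 (the candidate proposes): the employer gets 19 if talks fail, so the candidate offers 19 and keeps 81.
Round 4 (the employer proposes): the candidate can get 81 next round, worth 0.43 × 81 = 34.83 now. The employer offers 34.83 and keeps 100 − 34.83 = 65.17.
Round 3 (the candidate proposes): the employer can get 65.17 next round, worth 0.43 × 65.17 = 28.0231 now, so the candidate offers 28.0231, keeping 71.9769.
Round 2 (the employer proposes): the candidate can get 71.9769 next round, worth 0.43 × 71.9769 = 30.950067 now, so the employer offers 30.950067, keeping 69.049933.
Round 1 (the candidate proposes): the employer can get 69.049933 next round, worth 0.43 × 69.049933 = 29.69147119 now. The candidate offers 29.69147119 and keeps 100 − 29.69147119 = 70.30852881.

70.31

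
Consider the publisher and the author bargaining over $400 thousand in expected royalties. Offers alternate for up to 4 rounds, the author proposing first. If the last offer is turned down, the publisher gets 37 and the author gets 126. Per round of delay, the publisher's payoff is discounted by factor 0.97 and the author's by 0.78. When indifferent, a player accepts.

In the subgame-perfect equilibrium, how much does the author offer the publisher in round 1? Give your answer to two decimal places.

286.45

Round 4 (the publisher proposes): the author gets 126 if talks fail, so the publisher offers 126 and keeps 274.
Round 3 (the author proposes): the publisher can get 274 next round, worth 0.97 × 274 = 265.78 now; the author offers that and keeps 134.22.
Round 2 (the publisher proposes): the author can get 134.22 next round, worth 0.78 × 134.22 = 104.6916 now; the publisher offers that and keeps 295.3084.
Round 1 (the author proposes): the publisher can get 295.3084 next round, worth 0.97 × 295.3084 = 286.449148 now; the author offers that and keeps 113.550852.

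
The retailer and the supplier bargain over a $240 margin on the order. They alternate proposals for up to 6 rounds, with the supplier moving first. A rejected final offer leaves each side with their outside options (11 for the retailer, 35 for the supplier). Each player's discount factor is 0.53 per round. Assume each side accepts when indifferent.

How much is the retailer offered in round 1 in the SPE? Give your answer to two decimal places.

85.15

Work backward from the last round.
Round 6 (the retailer proposes): the supplier gets 35 if talks fail, so the retailer offers 35 and keeps 205.
Round 5 (the supplier proposes): the retailer can get 205 next round, worth 0.53 × 205 = 108.65 now. The supplier offers 108.65 and keeps 240 − 108.65 = 131.35.
Round 4 (the retailer proposes): the supplier can get 131.35 next round, worth 0.53 × 131.35 = 69.6155 now. The retailer offers 69.6155 and keeps 240 − 69.6155 = 170.3845.
Round 3 (the supplier proposes): the retailer can get 170.3845 next round, worth 0.53 × 170.3845 = 90.303785 now, so the supplier offers 90.303785, keeping 149.696215.
Round 2 (the retailer proposes): the supplier can get 149.696215 next round, worth 0.53 × 149.696215 = 79.33899395 now, so the retailer offers 79.33899395, keeping 160.66100605.
Round 1 (the supplier proposes): the retailer can get 160.66100605 next round, worth 0.53 × 160.66100605 = 85.1503332065 now. The supplier offers 85.1503332065 and keeps 240 − 85.1503332065 = 154.8496667935.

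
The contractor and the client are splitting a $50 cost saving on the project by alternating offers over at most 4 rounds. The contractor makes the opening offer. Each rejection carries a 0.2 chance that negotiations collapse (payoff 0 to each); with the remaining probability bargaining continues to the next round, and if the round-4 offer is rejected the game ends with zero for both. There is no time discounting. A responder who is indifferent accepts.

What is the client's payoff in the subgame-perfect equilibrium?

By backward induction:
Round 4 (the client proposes): the contractor will accept anything ≥ 0, so the client offers 0 and keeps 50.
Round 3 (the contractor proposes): rejecting gives the client an expected 0.8 × 50 = 40; the contractor offers that and keeps 10.
Round 2 (the client proposes): rejecting gives the contractor an expected 0.8 × 10 = 8; the client offers that and keeps 42.
Round 1 (the contractor proposes): rejecting gives the client an expected 0.8 × 42 = 33.6. The contractor offers 33.6 and keeps 50 − 33.6 = 16.4.

33.6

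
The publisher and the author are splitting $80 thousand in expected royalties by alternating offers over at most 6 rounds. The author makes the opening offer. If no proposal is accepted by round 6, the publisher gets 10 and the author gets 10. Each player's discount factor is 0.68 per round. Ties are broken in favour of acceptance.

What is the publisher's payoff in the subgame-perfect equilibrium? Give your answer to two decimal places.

Work backward from the last round.
Round 6 (the publisher proposes): the author gets 10 if talks fail, so the publisher offers 10 and keeps 70.
Round 5 (the author proposes): the publisher can get 70 next round, worth 0.68 × 70 = 47.6 now; the author offers that and keeps 32.4.
Round 4 (the publisher proposes): the author can get 32.4 next round, worth 0.68 × 32.4 = 22.032 now. The publisher offers 22.032 and keeps 80 − 22.032 = 57.968.
Round 3 (the author proposes): the publisher can get 57.968 next round, worth 0.68 × 57.968 = 39.41824 now; the author offers that and keeps 40.58176.
Round 2 (the publisher proposes): the author can get 40.58176 next round, worth 0.68 × 40.58176 = 27.5955968 now, so the publisher offers 27.5955968, keeping 52.4044032.
Round 1 (the author proposes): the publisher can get 52.4044032 next round, worth 0.68 × 52.4044032 = 35.634994176 now. The author offers 35.634994176 and keeps 80 − 35.634994176 = 44.365005824.

35.63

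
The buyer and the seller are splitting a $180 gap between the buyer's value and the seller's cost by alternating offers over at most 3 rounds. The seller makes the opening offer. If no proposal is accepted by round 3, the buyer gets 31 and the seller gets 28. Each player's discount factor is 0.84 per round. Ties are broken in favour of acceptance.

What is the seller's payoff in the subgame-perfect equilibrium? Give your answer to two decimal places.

133.93

By backward induction:
Round 3 (the seller proposes): the buyer gets 31 if talks fail, so the seller offers 31 and keeps 149.
Round 2 (the buyer proposes): the seller can get 149 next round, worth 0.84 × 149 = 125.16 now, so the buyer offers 125.16, keeping 54.84.
Round 1 (the seller proposes): the buyer can get 54.84 next round, worth 0.84 × 54.84 = 46.0656 now; the seller offers that and keeps 133.9344.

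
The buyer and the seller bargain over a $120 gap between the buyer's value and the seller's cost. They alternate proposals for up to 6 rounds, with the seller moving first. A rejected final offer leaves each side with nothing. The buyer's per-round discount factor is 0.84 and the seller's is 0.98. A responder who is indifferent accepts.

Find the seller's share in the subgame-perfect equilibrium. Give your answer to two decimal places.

48.02

Round 6 (the buyer proposes): the seller will accept anything ≥ 0, so the buyer offers 0 and keeps 120.
Round 5 (the seller proposes): the buyer can get 120 next round, worth 0.84 × 120 = 100.8 now; the seller offers that and keeps 19.2.
Round 4 (the buyer proposes): the seller can get 19.2 next round, worth 0.98 × 19.2 = 18.816 now; the buyer offers that and keeps 101.184.
Round 3 (the seller proposes): the buyer can get 101.184 next round, worth 0.84 × 101.184 = 84.99456 now. The seller offers 84.99456 and keeps 120 − 84.99456 = 35.00544.
Round 2 (the buyer proposes): the seller can get 35.00544 next round, worth 0.98 × 35.00544 = 34.3053312 now; the buyer offers that and keeps 85.6946688.
Round 1 (the seller proposes): the buyer can get 85.6946688 next round, worth 0.84 × 85.6946688 = 71.983521792 now, so the seller offers 71.983521792, keeping 48.016478208.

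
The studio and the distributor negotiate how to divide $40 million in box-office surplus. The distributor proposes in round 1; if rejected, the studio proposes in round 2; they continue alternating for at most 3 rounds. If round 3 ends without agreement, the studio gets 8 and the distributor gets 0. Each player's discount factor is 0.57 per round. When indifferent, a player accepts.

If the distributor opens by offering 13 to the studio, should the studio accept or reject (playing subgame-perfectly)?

Round 3 (the distributor proposes): the studio gets 8 if talks fail, so the distributor offers 8 and keeps 32.
Round 2 (the studio proposes): the distributor can get 32 next round, worth 0.57 × 32 = 18.24 now. The studio offers 18.24 and keeps 40 − 18.24 = 21.76.
So by rejecting in round 1, the studio gets 21.76 next round, worth 0.57 × 21.76 = 12.4032 now.
Offer 13 ≥ 12.4032, so the studio accepts.

Accept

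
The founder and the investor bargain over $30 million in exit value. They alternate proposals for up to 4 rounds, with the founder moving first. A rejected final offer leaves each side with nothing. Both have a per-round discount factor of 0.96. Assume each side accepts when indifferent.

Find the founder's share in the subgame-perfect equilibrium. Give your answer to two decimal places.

By backward induction:
Round 4 (the investor proposes): the founder will accept anything ≥ 0, so the investor offers 0 and keeps 30.
Round 3 (the founder proposes): the investor can get 30 next round, worth 0.96 × 30 = 28.8 now, so the founder offers 28.8, keeping 1.2.
Round 2 (the investor proposes): the founder can get 1.2 next round, worth 0.96 × 1.2 = 1.152 now, so the investor offers 1.152, keeping 28.848.
Round 1 (the founder proposes): the investor can get 28.848 next round, worth 0.96 × 28.848 = 27.69408 now. The founder offers 27.69408 and keeps 30 − 27.69408 = 2.30592.

2.31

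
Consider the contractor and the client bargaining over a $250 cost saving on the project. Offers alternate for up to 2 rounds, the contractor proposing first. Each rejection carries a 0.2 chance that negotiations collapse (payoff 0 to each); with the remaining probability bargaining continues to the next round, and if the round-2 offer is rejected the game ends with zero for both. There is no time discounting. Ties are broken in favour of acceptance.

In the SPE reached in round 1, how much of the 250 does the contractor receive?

50

By backward induction:
Round 2 (the client proposes): the contractor will accept anything ≥ 0, so the client offers 0 and keeps 250.
Round 1 (the contractor proposes): rejecting gives the client an expected 0.8 × 250 = 200; the contractor offers that and keeps 50.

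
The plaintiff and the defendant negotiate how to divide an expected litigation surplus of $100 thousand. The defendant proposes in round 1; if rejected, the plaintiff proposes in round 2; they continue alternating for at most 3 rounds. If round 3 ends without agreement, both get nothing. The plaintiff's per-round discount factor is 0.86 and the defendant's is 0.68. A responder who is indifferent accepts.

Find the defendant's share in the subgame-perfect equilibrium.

72.48

Round 3 (the defendant proposes): the plaintiff will accept anything ≥ 0, so the defendant offers 0 and keeps 100.
Round 2 (the plaintiff proposes): the defendant can get 100 next round, worth 0.68 × 100 = 68 now; the plaintiff offers that and keeps 32.
Round 1 (the defendant proposes): the plaintiff can get 32 next round, worth 0.86 × 32 = 27.52 now; the defendant offers that and keeps 72.48.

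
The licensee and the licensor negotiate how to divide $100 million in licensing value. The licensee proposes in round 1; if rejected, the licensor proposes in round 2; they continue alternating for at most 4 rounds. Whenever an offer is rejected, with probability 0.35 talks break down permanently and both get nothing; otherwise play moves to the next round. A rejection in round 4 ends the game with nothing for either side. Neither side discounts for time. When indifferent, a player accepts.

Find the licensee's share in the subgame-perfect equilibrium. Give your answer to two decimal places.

49.79

Round 4 (the licensor proposes): rejection yields 0 for the licensee; the licensor offers 0 and keeps 100.
Round 3 (the licensee proposes): rejecting gives the licensor an expected 0.65 × 100 = 65; the licensee offers that and keeps 35.
Round 2 (the licensor proposes): rejecting gives the licensee an expected 0.65 × 35 = 22.75, so the licensor offers 22.75, keeping 77.25.
Round 1 (the licensee proposes): rejecting gives the licensor an expected 0.65 × 77.25 = 50.2125; the licensee offers that and keeps 49.7875.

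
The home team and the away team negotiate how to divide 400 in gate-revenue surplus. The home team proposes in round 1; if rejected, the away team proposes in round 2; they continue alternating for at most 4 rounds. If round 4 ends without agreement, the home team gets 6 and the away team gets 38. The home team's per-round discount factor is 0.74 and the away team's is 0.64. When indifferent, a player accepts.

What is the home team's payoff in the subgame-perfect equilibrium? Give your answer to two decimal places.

Round 4 (the away team proposes): the home team gets 6 if talks fail, so the away team offers 6 and keeps 394.
Round 3 (the home team proposes): the away team can get 394 next round, worth 0.64 × 394 = 252.16 now; the home team offers that and keeps 147.84.
Round 2 (the away team proposes): the home team can get 147.84 next round, worth 0.74 × 147.84 = 109.4016 now; the away team offers that and keeps 290.5984.
Round 1 (the home team proposes): the away team can get 290.5984 next round, worth 0.64 × 290.5984 = 185.982976 now; the home team offers that and keeps 214.017024.

214.02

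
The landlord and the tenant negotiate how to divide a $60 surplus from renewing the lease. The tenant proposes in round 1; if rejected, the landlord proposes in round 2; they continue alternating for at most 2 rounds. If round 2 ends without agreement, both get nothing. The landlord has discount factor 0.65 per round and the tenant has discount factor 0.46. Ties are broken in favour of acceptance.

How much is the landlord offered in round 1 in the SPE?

39

Round 2 (the landlord proposes): the tenant will accept anything ≥ 0, so the landlord offers 0 and keeps 60.
Round 1 (the tenant proposes): the landlord can get 60 next round, worth 0.65 × 60 = 39 now. The tenant offers 39 and keeps 60 − 39 = 21.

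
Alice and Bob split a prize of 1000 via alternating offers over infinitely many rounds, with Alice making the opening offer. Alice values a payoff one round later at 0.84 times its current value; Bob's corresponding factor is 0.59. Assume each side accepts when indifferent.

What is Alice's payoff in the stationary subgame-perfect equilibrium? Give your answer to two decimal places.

In a stationary SPE each proposer offers the other exactly their discounted continuation value.
If Alice keeps x when proposing and Bob keeps y when proposing, then x = 1000 − 0.59y and y = 1000 − 0.84x.
Solving: x = 1000(1 − 0.59) / (1 − 0.84·0.59) = 410 / 0.5044 ≈ 812.8469.
Bob gets 1000 − 812.8469 ≈ 187.1531.

812.85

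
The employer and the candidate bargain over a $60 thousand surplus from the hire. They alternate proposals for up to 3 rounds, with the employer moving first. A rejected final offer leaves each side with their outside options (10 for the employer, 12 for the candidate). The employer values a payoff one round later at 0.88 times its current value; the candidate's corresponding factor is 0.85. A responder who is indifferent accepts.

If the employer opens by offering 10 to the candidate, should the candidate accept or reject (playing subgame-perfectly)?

Reject

Round 3 (the employer proposes): the candidate gets 12 if talks fail, so the employer offers 12 and keeps 48.
Round 2 (the candidate proposes): the employer can get 48 next round, worth 0.88 × 48 = 42.24 now, so the candidate offers 42.24, keeping 17.76.
So by rejecting in round 1, the candidate gets 17.76 next round, worth 0.85 × 17.76 = 15.096 now.
Offer 10 < 15.096, so the candidate rejects.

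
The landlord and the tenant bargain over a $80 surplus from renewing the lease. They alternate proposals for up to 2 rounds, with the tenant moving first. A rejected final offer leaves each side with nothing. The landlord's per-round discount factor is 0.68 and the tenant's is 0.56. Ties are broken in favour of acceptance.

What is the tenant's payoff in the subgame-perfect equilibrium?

25.6

Round 2 (the landlord proposes): the tenant will accept anything ≥ 0, so the landlord offers 0 and keeps 80.
Round 1 (the tenant proposes): the landlord can get 80 next round, worth 0.68 × 80 = 54.4 now. The tenant offers 54.4 and keeps 80 − 54.4 = 25.6.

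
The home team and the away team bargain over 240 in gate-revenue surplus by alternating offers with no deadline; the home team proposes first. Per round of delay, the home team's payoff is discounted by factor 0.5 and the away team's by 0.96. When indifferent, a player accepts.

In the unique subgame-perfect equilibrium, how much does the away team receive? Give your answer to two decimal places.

221.54

When the home team proposes, the away team accepts any offer worth at least 0.96 times what the away team would get by proposing next round; and vice versa.
This gives x = 240 − 0.96y and y = 240 − 0.5x, where x and y are each side's share when it proposes.
Hence (1 − 0.96·0.5)x = 240(1 − 0.96), i.e. 0.52·x = 9.6.
x ≈ 18.4615; the away team's share is 240 − x ≈ 221.5385.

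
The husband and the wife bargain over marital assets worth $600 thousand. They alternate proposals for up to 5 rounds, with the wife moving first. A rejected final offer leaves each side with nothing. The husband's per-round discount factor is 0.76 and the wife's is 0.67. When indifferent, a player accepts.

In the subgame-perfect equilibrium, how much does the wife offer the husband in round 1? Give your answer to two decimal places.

Round 5 (the wife proposes): the husband will accept anything ≥ 0, so the wife offers 0 and keeps 600.
Round 4 (the husband proposes): the wife can get 600 next round, worth 0.67 × 600 = 402 now, so the husband offers 402, keeping 198.
Round 3 (the wife proposes): the husband can get 198 next round, worth 0.76 × 198 = 150.48 now, so the wife offers 150.48, keeping 449.52.
Round 2 (the husband proposes): the wife can get 449.52 next round, worth 0.67 × 449.52 = 301.1784 now. The husband offers 301.1784 and keeps 600 − 301.1784 = 298.8216.
Round 1 (the wife proposes): the husband can get 298.8216 next round, worth 0.76 × 298.8216 = 227.104416 now, so the wife offers 227.104416, keeping 372.895584.

227.10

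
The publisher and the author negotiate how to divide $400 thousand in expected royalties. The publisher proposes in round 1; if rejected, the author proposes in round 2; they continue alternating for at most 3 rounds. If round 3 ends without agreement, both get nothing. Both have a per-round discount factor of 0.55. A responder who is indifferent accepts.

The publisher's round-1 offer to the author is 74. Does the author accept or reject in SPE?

Work out the author's continuation value if the offer is rejected.
Round 3 (the publisher proposes): the author will accept anything ≥ 0, so the publisher offers 0 and keeps 400.
Round 2 (the author proposes): the publisher can get 400 next round, worth 0.55 × 400 = 220 now. The author offers 220 and keeps 400 − 220 = 180.
So by rejecting in round 1, the author gets 180 next round, worth 0.55 × 180 = 99 now.
Offer 74 < 99, so the author rejects.

Reject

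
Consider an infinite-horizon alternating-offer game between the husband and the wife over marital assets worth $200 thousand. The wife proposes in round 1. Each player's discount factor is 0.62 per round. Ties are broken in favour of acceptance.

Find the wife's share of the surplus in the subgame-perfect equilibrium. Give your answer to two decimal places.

Let x be the wife's share when the wife proposes and y be the husband's share when the husband proposes.
The husband accepts iff offered ≥ 0.62·y, so x = 200 − 0.62y. Symmetrically y = 200 − 0.62x.
Substituting: x = 200 − 0.62(200 − 0.62x), giving x(1 − 0.62·0.62) = 200(1 − 0.62).
So x = 200 × 0.38 / 0.6156 ≈ 123.4568, and the husband receives 200 − x ≈ 76.5432.

123.46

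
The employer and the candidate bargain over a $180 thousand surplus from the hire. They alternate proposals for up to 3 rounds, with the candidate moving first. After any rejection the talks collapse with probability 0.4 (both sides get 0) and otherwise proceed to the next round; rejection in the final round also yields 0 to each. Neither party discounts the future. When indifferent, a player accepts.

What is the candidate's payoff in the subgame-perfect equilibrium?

By backward induction:
Round 3 (the candidate proposes): rejection yields 0 for the employer; the candidate offers 0 and keeps 180.
Round 2 (the employer proposes): rejecting gives the candidate an expected 0.6 × 180 = 108, so the employer offers 108, keeping 72.
Round 1 (the candidate proposes): rejecting gives the employer an expected 0.6 × 72 = 43.2, so the candidate offers 43.2, keeping 136.8.

136.8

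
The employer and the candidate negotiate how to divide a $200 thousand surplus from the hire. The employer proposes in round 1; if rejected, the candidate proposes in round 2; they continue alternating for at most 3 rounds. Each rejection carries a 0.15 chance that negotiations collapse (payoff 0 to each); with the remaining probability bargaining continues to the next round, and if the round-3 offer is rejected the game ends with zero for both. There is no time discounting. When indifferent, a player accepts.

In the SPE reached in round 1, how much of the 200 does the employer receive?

174.5

Round 3 (the employer proposes): the candidate will accept anything ≥ 0, so the employer offers 0 and keeps 200.
Round 2 (the candidate proposes): rejecting gives the employer an expected 0.85 × 200 = 170; the candidate offers that and keeps 30.
Round 1 (the employer proposes): rejecting gives the candidate an expected 0.85 × 30 = 25.5; the employer offers that and keeps 174.5.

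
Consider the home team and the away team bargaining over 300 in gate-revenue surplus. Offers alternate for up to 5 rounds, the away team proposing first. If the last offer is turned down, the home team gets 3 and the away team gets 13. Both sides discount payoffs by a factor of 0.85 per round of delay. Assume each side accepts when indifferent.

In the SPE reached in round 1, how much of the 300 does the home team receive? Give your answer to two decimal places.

Round 5 (the away team proposes): the home team gets 3 if talks fail, so the away team offers 3 and keeps 297.
Round 4 (the home team proposes): the away team can get 297 next round, worth 0.85 × 297 = 252.45 now, so the home team offers 252.45, keeping 47.55.
Round 3 (the away team proposes): the home team can get 47.55 next round, worth 0.85 × 47.55 = 40.4175 now; the away team offers that and keeps 259.5825.
Round 2 (the home team proposes): the away team can get 259.5825 next round, worth 0.85 × 259.5825 = 220.645125 now. The home team offers 220.645125 and keeps 300 − 220.645125 = 79.354875.
Round 1 (the away team proposes): the home team can get 79.354875 next round, worth 0.85 × 79.354875 = 67.45164375 now; the away team offers that and keeps 232.54835625.

67.45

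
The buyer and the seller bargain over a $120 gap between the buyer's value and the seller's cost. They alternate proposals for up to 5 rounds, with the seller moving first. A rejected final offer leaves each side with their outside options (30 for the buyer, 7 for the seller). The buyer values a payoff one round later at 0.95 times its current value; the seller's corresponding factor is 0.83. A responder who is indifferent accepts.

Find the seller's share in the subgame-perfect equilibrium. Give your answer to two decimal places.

66.69

Work backward from the last round.
Round 5 (the seller proposes): the buyer gets 30 if talks fail, so the seller offers 30 and keeps 90.
Round 4 (the buyer proposes): the seller can get 90 next round, worth 0.83 × 90 = 74.7 now. The buyer offers 74.7 and keeps 120 − 74.7 = 45.3.
Round 3 (the seller proposes): the buyer can get 45.3 next round, worth 0.95 × 45.3 = 43.035 now, so the seller offers 43.035, keeping 76.965.
Round 2 (the buyer proposes): the seller can get 76.965 next round, worth 0.83 × 76.965 = 63.88095 now. The buyer offers 63.88095 and keeps 120 − 63.88095 = 56.11905.
Round 1 (the seller proposes): the buyer can get 56.11905 next round, worth 0.95 × 56.11905 = 53.3130975 now. The seller offers 53.3130975 and keeps 120 − 53.3130975 = 66.6869025.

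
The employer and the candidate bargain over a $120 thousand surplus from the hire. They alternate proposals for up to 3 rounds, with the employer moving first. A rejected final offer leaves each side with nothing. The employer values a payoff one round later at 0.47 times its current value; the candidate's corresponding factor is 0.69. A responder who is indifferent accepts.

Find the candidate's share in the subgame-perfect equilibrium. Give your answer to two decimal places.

43.88

Solve by backward induction from round 3.
Round 3 (the employer proposes): rejection yields 0 for the candidate; the employer offers 0 and keeps 120.
Round 2 (the candidate proposes): the employer can get 120 next round, worth 0.47 × 120 = 56.4 now. The candidate offers 56.4 and keeps 120 − 56.4 = 63.6.
Round 1 (the employer proposes): the candidate can get 63.6 next round, worth 0.69 × 63.6 = 43.884 now. The employer offers 43.884 and keeps 120 − 43.884 = 76.116.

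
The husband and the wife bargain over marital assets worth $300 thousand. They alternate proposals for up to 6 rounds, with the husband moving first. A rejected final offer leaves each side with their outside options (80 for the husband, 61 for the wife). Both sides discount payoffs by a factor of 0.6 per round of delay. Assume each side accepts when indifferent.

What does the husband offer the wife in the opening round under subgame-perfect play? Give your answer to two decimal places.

Round 6 (the wife proposes): the husband gets 80 if talks fail, so the wife offers 80 and keeps 220.
Round 5 (the husband proposes): the wife can get 220 next round, worth 0.6 × 220 = 132 now, so the husband offers 132, keeping 168.
Round 4 (the wife proposes): the husband can get 168 next round, worth 0.6 × 168 = 100.8 now. The wife offers 100.8 and keeps 300 − 100.8 = 199.2.
Round 3 (the husband proposes): the wife can get 199.2 next round, worth 0.6 × 199.2 = 119.52 now, so the husband offers 119.52, keeping 180.48.
Round 2 (the wife proposes): the husband can get 180.48 next round, worth 0.6 × 180.48 = 108.288 now; the wife offers that and keeps 191.712.
Round 1 (the husband proposes): the wife can get 191.712 next round, worth 0.6 × 191.712 = 115.0272 now, so the husband offers 115.0272, keeping 184.9728.

115.03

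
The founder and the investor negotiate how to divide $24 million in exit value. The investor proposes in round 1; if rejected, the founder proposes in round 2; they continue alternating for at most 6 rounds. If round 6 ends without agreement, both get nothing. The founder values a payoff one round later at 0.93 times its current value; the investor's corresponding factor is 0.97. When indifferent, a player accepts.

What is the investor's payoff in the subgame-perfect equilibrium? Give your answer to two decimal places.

4.56

Round 6 (the founder proposes): the investor will accept anything ≥ 0, so the founder offers 0 and keeps 24.
Round 5 (the investor proposes): the founder can get 24 next round, worth 0.93 × 24 = 22.32 now; the investor offers that and keeps 1.68.
Round 4 (the founder proposes): the investor can get 1.68 next round, worth 0.97 × 1.68 = 1.6296 now, so the founder offers 1.6296, keeping 22.3704.
Round 3 (the investor proposes): the founder can get 22.3704 next round, worth 0.93 × 22.3704 = 20.804472 now. The investor offers 20.804472 and keeps 24 − 20.804472 = 3.195528.
Round 2 (the founder proposes): the investor can get 3.195528 next round, worth 0.97 × 3.195528 = 3.09966216 now; the founder offers that and keeps 20.90033784.
Round 1 (the investor proposes): the founder can get 20.90033784 next round, worth 0.93 × 20.90033784 = 19.4373141912 now; the investor offers that and keeps 4.5626858088.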